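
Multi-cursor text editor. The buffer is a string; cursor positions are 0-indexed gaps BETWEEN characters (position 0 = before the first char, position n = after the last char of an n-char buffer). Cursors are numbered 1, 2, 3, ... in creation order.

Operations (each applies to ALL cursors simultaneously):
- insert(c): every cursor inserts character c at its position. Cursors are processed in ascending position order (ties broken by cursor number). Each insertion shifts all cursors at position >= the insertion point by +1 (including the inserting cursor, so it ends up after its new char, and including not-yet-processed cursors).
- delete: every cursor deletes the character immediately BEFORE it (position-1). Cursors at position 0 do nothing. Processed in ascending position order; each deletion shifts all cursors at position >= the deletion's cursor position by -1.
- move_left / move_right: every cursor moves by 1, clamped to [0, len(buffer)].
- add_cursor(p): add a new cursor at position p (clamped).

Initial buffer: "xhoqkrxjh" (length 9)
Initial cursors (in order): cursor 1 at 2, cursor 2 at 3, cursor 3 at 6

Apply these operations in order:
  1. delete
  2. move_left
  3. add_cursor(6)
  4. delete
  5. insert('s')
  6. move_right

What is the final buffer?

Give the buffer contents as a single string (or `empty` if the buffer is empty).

After op 1 (delete): buffer="xqkxjh" (len 6), cursors c1@1 c2@1 c3@3, authorship ......
After op 2 (move_left): buffer="xqkxjh" (len 6), cursors c1@0 c2@0 c3@2, authorship ......
After op 3 (add_cursor(6)): buffer="xqkxjh" (len 6), cursors c1@0 c2@0 c3@2 c4@6, authorship ......
After op 4 (delete): buffer="xkxj" (len 4), cursors c1@0 c2@0 c3@1 c4@4, authorship ....
After op 5 (insert('s')): buffer="ssxskxjs" (len 8), cursors c1@2 c2@2 c3@4 c4@8, authorship 12.3...4
After op 6 (move_right): buffer="ssxskxjs" (len 8), cursors c1@3 c2@3 c3@5 c4@8, authorship 12.3...4

Answer: ssxskxjs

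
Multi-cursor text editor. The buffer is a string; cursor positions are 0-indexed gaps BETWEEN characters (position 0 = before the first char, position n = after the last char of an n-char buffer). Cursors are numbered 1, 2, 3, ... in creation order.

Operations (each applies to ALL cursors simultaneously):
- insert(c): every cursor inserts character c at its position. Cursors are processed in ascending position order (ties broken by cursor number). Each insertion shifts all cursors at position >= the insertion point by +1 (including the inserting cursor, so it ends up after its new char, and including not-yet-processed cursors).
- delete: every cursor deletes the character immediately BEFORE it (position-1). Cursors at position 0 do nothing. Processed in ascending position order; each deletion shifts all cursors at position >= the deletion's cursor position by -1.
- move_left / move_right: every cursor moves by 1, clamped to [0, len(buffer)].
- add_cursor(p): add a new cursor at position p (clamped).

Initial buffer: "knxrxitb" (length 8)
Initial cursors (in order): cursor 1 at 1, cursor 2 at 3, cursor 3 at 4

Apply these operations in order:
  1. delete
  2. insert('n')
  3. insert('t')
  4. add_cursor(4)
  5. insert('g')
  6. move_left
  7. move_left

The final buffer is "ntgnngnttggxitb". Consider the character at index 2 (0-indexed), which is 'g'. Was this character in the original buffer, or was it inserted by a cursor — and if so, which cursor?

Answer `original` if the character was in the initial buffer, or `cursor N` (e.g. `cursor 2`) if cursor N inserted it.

After op 1 (delete): buffer="nxitb" (len 5), cursors c1@0 c2@1 c3@1, authorship .....
After op 2 (insert('n')): buffer="nnnnxitb" (len 8), cursors c1@1 c2@4 c3@4, authorship 1.23....
After op 3 (insert('t')): buffer="ntnnnttxitb" (len 11), cursors c1@2 c2@7 c3@7, authorship 11.2323....
After op 4 (add_cursor(4)): buffer="ntnnnttxitb" (len 11), cursors c1@2 c4@4 c2@7 c3@7, authorship 11.2323....
After op 5 (insert('g')): buffer="ntgnngnttggxitb" (len 15), cursors c1@3 c4@6 c2@11 c3@11, authorship 111.2432323....
After op 6 (move_left): buffer="ntgnngnttggxitb" (len 15), cursors c1@2 c4@5 c2@10 c3@10, authorship 111.2432323....
After op 7 (move_left): buffer="ntgnngnttggxitb" (len 15), cursors c1@1 c4@4 c2@9 c3@9, authorship 111.2432323....
Authorship (.=original, N=cursor N): 1 1 1 . 2 4 3 2 3 2 3 . . . .
Index 2: author = 1

Answer: cursor 1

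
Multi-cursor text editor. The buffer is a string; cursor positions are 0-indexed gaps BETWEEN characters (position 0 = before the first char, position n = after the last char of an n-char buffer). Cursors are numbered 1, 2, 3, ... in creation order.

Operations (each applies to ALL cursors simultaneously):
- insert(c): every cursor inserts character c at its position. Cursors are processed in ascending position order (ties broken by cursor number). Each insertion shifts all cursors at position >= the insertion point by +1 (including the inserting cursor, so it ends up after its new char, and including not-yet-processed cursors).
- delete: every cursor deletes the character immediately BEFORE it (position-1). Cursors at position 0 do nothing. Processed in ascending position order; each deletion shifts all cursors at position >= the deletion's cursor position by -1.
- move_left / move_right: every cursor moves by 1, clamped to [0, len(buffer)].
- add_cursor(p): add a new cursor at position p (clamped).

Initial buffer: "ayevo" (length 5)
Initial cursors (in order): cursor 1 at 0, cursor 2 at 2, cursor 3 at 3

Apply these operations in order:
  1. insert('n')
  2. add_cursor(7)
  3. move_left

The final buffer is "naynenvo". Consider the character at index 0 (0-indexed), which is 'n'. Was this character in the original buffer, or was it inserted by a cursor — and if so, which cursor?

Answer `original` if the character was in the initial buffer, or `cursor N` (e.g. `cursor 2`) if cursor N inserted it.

After op 1 (insert('n')): buffer="naynenvo" (len 8), cursors c1@1 c2@4 c3@6, authorship 1..2.3..
After op 2 (add_cursor(7)): buffer="naynenvo" (len 8), cursors c1@1 c2@4 c3@6 c4@7, authorship 1..2.3..
After op 3 (move_left): buffer="naynenvo" (len 8), cursors c1@0 c2@3 c3@5 c4@6, authorship 1..2.3..
Authorship (.=original, N=cursor N): 1 . . 2 . 3 . .
Index 0: author = 1

Answer: cursor 1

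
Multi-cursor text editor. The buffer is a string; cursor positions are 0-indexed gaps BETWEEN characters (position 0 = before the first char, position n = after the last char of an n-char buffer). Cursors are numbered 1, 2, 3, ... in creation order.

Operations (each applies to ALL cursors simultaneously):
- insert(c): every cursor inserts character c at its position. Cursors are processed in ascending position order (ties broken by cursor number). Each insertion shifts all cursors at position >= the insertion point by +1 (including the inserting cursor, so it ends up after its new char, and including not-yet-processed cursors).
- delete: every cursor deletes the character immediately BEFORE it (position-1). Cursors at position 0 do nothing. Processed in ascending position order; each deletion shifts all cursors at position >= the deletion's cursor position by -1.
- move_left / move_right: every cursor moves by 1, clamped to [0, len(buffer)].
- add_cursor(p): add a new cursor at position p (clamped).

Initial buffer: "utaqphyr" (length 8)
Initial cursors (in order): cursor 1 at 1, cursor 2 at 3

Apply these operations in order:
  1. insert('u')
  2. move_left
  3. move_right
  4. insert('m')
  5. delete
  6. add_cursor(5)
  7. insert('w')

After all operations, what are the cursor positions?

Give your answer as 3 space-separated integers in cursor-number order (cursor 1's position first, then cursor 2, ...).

After op 1 (insert('u')): buffer="uutauqphyr" (len 10), cursors c1@2 c2@5, authorship .1..2.....
After op 2 (move_left): buffer="uutauqphyr" (len 10), cursors c1@1 c2@4, authorship .1..2.....
After op 3 (move_right): buffer="uutauqphyr" (len 10), cursors c1@2 c2@5, authorship .1..2.....
After op 4 (insert('m')): buffer="uumtaumqphyr" (len 12), cursors c1@3 c2@7, authorship .11..22.....
After op 5 (delete): buffer="uutauqphyr" (len 10), cursors c1@2 c2@5, authorship .1..2.....
After op 6 (add_cursor(5)): buffer="uutauqphyr" (len 10), cursors c1@2 c2@5 c3@5, authorship .1..2.....
After op 7 (insert('w')): buffer="uuwtauwwqphyr" (len 13), cursors c1@3 c2@8 c3@8, authorship .11..223.....

Answer: 3 8 8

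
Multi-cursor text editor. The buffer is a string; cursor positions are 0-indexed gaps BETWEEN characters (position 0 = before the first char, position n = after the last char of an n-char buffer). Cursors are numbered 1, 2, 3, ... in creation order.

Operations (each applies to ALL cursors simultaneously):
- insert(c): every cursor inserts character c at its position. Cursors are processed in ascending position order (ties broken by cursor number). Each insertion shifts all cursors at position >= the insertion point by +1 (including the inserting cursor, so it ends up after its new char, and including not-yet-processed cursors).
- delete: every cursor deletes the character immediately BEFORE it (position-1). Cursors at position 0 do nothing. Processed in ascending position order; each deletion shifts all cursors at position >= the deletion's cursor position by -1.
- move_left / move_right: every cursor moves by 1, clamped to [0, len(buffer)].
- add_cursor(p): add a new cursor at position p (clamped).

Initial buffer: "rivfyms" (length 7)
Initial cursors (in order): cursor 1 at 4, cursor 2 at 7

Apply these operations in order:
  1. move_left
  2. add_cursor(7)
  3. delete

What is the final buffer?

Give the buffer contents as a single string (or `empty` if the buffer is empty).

Answer: rify

Derivation:
After op 1 (move_left): buffer="rivfyms" (len 7), cursors c1@3 c2@6, authorship .......
After op 2 (add_cursor(7)): buffer="rivfyms" (len 7), cursors c1@3 c2@6 c3@7, authorship .......
After op 3 (delete): buffer="rify" (len 4), cursors c1@2 c2@4 c3@4, authorship ....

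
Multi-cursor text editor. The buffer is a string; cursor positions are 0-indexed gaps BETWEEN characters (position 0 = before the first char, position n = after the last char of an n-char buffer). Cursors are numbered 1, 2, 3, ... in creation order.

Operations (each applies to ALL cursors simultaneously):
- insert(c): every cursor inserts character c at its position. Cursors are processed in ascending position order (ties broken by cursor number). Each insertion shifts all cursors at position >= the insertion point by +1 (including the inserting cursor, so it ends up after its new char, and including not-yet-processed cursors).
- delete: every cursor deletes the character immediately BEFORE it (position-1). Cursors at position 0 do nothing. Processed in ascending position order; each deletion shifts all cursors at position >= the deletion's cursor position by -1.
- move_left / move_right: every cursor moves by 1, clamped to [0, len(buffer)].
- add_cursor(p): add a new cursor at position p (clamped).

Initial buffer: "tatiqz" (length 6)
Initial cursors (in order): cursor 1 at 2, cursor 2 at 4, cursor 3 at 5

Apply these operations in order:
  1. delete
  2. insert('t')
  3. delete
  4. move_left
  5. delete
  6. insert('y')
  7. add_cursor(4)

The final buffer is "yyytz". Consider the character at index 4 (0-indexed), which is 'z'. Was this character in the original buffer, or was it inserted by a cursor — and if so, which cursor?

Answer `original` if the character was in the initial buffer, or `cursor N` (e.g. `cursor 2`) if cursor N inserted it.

Answer: original

Derivation:
After op 1 (delete): buffer="ttz" (len 3), cursors c1@1 c2@2 c3@2, authorship ...
After op 2 (insert('t')): buffer="tttttz" (len 6), cursors c1@2 c2@5 c3@5, authorship .1.23.
After op 3 (delete): buffer="ttz" (len 3), cursors c1@1 c2@2 c3@2, authorship ...
After op 4 (move_left): buffer="ttz" (len 3), cursors c1@0 c2@1 c3@1, authorship ...
After op 5 (delete): buffer="tz" (len 2), cursors c1@0 c2@0 c3@0, authorship ..
After op 6 (insert('y')): buffer="yyytz" (len 5), cursors c1@3 c2@3 c3@3, authorship 123..
After op 7 (add_cursor(4)): buffer="yyytz" (len 5), cursors c1@3 c2@3 c3@3 c4@4, authorship 123..
Authorship (.=original, N=cursor N): 1 2 3 . .
Index 4: author = original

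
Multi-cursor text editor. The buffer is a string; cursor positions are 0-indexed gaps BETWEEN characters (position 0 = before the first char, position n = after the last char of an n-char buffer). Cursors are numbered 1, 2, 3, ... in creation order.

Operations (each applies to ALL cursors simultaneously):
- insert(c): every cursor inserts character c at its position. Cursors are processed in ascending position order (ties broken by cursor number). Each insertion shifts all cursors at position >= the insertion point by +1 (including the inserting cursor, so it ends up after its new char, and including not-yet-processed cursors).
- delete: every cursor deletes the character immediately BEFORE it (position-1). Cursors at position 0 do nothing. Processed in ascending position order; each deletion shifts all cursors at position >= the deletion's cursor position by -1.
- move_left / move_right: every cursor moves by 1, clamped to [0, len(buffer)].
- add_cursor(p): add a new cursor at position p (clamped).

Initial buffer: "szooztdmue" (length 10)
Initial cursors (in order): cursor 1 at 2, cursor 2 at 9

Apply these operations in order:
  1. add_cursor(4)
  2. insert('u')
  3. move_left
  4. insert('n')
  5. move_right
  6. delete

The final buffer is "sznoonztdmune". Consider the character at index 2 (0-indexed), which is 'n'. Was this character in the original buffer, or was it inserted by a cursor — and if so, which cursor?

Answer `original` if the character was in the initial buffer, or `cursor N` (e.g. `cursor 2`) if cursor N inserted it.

Answer: cursor 1

Derivation:
After op 1 (add_cursor(4)): buffer="szooztdmue" (len 10), cursors c1@2 c3@4 c2@9, authorship ..........
After op 2 (insert('u')): buffer="szuoouztdmuue" (len 13), cursors c1@3 c3@6 c2@12, authorship ..1..3.....2.
After op 3 (move_left): buffer="szuoouztdmuue" (len 13), cursors c1@2 c3@5 c2@11, authorship ..1..3.....2.
After op 4 (insert('n')): buffer="sznuoonuztdmunue" (len 16), cursors c1@3 c3@7 c2@14, authorship ..11..33.....22.
After op 5 (move_right): buffer="sznuoonuztdmunue" (len 16), cursors c1@4 c3@8 c2@15, authorship ..11..33.....22.
After op 6 (delete): buffer="sznoonztdmune" (len 13), cursors c1@3 c3@6 c2@12, authorship ..1..3.....2.
Authorship (.=original, N=cursor N): . . 1 . . 3 . . . . . 2 .
Index 2: author = 1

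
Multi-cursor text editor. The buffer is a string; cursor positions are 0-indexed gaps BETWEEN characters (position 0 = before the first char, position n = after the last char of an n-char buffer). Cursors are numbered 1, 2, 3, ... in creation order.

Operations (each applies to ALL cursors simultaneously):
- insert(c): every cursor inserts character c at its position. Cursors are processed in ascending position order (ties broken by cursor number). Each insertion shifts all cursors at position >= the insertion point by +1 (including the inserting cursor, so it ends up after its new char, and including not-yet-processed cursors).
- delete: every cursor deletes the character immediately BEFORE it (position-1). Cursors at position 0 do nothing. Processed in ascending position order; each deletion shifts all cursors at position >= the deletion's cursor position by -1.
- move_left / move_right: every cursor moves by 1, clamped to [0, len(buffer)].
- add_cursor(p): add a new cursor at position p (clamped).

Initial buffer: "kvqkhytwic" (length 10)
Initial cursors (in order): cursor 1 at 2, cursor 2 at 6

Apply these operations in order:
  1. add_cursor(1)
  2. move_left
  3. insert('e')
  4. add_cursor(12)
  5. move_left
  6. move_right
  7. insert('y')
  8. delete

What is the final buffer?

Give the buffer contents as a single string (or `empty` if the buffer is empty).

Answer: ekevqkheytwic

Derivation:
After op 1 (add_cursor(1)): buffer="kvqkhytwic" (len 10), cursors c3@1 c1@2 c2@6, authorship ..........
After op 2 (move_left): buffer="kvqkhytwic" (len 10), cursors c3@0 c1@1 c2@5, authorship ..........
After op 3 (insert('e')): buffer="ekevqkheytwic" (len 13), cursors c3@1 c1@3 c2@8, authorship 3.1....2.....
After op 4 (add_cursor(12)): buffer="ekevqkheytwic" (len 13), cursors c3@1 c1@3 c2@8 c4@12, authorship 3.1....2.....
After op 5 (move_left): buffer="ekevqkheytwic" (len 13), cursors c3@0 c1@2 c2@7 c4@11, authorship 3.1....2.....
After op 6 (move_right): buffer="ekevqkheytwic" (len 13), cursors c3@1 c1@3 c2@8 c4@12, authorship 3.1....2.....
After op 7 (insert('y')): buffer="eykeyvqkheyytwiyc" (len 17), cursors c3@2 c1@5 c2@11 c4@16, authorship 33.11....22....4.
After op 8 (delete): buffer="ekevqkheytwic" (len 13), cursors c3@1 c1@3 c2@8 c4@12, authorship 3.1....2.....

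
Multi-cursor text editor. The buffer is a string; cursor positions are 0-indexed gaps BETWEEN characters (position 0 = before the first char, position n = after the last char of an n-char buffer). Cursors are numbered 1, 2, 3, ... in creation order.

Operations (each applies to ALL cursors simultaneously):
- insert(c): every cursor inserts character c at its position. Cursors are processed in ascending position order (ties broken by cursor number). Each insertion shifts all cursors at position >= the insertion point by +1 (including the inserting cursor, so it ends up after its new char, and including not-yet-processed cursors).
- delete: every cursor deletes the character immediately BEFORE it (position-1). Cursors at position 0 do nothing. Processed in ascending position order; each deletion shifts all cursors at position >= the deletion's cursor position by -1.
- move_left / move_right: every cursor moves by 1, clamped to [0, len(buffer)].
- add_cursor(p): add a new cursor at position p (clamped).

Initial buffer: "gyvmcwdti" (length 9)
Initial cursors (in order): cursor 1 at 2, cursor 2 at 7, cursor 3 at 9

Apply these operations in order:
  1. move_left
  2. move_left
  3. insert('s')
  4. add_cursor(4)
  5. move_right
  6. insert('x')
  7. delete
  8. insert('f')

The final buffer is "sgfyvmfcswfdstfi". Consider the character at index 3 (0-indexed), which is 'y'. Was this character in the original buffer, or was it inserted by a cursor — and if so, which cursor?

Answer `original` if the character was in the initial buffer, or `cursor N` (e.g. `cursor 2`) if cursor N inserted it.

Answer: original

Derivation:
After op 1 (move_left): buffer="gyvmcwdti" (len 9), cursors c1@1 c2@6 c3@8, authorship .........
After op 2 (move_left): buffer="gyvmcwdti" (len 9), cursors c1@0 c2@5 c3@7, authorship .........
After op 3 (insert('s')): buffer="sgyvmcswdsti" (len 12), cursors c1@1 c2@7 c3@10, authorship 1.....2..3..
After op 4 (add_cursor(4)): buffer="sgyvmcswdsti" (len 12), cursors c1@1 c4@4 c2@7 c3@10, authorship 1.....2..3..
After op 5 (move_right): buffer="sgyvmcswdsti" (len 12), cursors c1@2 c4@5 c2@8 c3@11, authorship 1.....2..3..
After op 6 (insert('x')): buffer="sgxyvmxcswxdstxi" (len 16), cursors c1@3 c4@7 c2@11 c3@15, authorship 1.1...4.2.2.3.3.
After op 7 (delete): buffer="sgyvmcswdsti" (len 12), cursors c1@2 c4@5 c2@8 c3@11, authorship 1.....2..3..
After op 8 (insert('f')): buffer="sgfyvmfcswfdstfi" (len 16), cursors c1@3 c4@7 c2@11 c3@15, authorship 1.1...4.2.2.3.3.
Authorship (.=original, N=cursor N): 1 . 1 . . . 4 . 2 . 2 . 3 . 3 .
Index 3: author = original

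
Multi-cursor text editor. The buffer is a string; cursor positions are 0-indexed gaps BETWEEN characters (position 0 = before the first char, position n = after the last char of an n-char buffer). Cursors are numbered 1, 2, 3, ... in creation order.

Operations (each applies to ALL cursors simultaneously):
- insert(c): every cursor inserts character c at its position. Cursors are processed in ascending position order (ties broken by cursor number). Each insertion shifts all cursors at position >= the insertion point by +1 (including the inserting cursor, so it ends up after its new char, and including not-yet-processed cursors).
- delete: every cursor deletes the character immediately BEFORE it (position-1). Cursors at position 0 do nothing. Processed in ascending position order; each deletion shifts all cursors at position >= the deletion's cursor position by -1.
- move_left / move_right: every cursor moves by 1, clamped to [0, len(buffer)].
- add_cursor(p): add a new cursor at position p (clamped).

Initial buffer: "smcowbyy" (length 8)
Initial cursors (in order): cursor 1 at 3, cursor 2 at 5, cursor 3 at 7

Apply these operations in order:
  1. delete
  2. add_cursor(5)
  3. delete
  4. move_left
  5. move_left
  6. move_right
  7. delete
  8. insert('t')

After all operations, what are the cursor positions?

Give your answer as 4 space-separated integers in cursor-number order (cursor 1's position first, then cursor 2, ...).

Answer: 4 4 4 4

Derivation:
After op 1 (delete): buffer="smoby" (len 5), cursors c1@2 c2@3 c3@4, authorship .....
After op 2 (add_cursor(5)): buffer="smoby" (len 5), cursors c1@2 c2@3 c3@4 c4@5, authorship .....
After op 3 (delete): buffer="s" (len 1), cursors c1@1 c2@1 c3@1 c4@1, authorship .
After op 4 (move_left): buffer="s" (len 1), cursors c1@0 c2@0 c3@0 c4@0, authorship .
After op 5 (move_left): buffer="s" (len 1), cursors c1@0 c2@0 c3@0 c4@0, authorship .
After op 6 (move_right): buffer="s" (len 1), cursors c1@1 c2@1 c3@1 c4@1, authorship .
After op 7 (delete): buffer="" (len 0), cursors c1@0 c2@0 c3@0 c4@0, authorship 
After op 8 (insert('t')): buffer="tttt" (len 4), cursors c1@4 c2@4 c3@4 c4@4, authorship 1234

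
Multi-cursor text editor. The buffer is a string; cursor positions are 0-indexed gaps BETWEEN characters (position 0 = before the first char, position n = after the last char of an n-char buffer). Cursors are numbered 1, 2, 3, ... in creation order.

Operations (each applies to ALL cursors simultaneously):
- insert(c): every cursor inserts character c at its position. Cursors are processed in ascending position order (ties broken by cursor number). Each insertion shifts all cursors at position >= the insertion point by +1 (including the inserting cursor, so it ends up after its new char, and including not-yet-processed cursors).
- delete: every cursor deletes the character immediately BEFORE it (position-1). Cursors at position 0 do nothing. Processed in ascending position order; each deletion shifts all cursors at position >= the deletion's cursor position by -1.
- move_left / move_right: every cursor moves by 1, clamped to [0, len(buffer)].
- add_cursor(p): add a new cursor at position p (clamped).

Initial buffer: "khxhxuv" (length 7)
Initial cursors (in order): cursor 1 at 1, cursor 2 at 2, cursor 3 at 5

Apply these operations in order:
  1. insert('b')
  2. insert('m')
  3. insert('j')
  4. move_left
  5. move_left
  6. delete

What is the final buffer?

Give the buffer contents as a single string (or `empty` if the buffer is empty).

After op 1 (insert('b')): buffer="kbhbxhxbuv" (len 10), cursors c1@2 c2@4 c3@8, authorship .1.2...3..
After op 2 (insert('m')): buffer="kbmhbmxhxbmuv" (len 13), cursors c1@3 c2@6 c3@11, authorship .11.22...33..
After op 3 (insert('j')): buffer="kbmjhbmjxhxbmjuv" (len 16), cursors c1@4 c2@8 c3@14, authorship .111.222...333..
After op 4 (move_left): buffer="kbmjhbmjxhxbmjuv" (len 16), cursors c1@3 c2@7 c3@13, authorship .111.222...333..
After op 5 (move_left): buffer="kbmjhbmjxhxbmjuv" (len 16), cursors c1@2 c2@6 c3@12, authorship .111.222...333..
After op 6 (delete): buffer="kmjhmjxhxmjuv" (len 13), cursors c1@1 c2@4 c3@9, authorship .11.22...33..

Answer: kmjhmjxhxmjuv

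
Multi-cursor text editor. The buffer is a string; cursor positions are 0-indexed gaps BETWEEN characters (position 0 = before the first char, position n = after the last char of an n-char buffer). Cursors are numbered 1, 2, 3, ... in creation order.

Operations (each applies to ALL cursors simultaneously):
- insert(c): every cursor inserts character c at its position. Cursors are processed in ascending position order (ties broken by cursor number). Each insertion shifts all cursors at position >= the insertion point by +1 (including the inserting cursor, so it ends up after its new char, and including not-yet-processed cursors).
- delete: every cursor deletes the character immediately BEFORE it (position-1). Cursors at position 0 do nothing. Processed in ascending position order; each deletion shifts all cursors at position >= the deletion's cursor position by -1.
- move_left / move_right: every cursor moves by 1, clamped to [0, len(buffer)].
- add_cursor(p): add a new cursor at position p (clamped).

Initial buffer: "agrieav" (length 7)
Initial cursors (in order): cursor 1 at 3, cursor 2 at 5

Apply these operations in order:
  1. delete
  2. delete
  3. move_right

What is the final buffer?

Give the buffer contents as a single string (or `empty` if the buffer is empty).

After op 1 (delete): buffer="agiav" (len 5), cursors c1@2 c2@3, authorship .....
After op 2 (delete): buffer="aav" (len 3), cursors c1@1 c2@1, authorship ...
After op 3 (move_right): buffer="aav" (len 3), cursors c1@2 c2@2, authorship ...

Answer: aav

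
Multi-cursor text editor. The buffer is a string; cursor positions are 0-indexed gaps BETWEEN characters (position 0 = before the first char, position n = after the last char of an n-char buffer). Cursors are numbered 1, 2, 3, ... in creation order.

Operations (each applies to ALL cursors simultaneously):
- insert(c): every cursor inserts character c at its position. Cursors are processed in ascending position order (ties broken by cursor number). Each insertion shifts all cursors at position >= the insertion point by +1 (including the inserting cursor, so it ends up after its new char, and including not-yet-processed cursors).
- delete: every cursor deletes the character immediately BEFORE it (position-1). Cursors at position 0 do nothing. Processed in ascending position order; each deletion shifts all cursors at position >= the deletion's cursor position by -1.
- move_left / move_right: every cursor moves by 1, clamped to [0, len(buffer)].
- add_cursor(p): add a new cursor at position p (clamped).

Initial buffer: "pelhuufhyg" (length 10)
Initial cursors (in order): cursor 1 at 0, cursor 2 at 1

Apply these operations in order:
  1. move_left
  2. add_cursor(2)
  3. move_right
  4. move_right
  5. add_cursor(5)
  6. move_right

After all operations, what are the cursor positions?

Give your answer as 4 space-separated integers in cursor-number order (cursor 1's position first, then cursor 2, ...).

After op 1 (move_left): buffer="pelhuufhyg" (len 10), cursors c1@0 c2@0, authorship ..........
After op 2 (add_cursor(2)): buffer="pelhuufhyg" (len 10), cursors c1@0 c2@0 c3@2, authorship ..........
After op 3 (move_right): buffer="pelhuufhyg" (len 10), cursors c1@1 c2@1 c3@3, authorship ..........
After op 4 (move_right): buffer="pelhuufhyg" (len 10), cursors c1@2 c2@2 c3@4, authorship ..........
After op 5 (add_cursor(5)): buffer="pelhuufhyg" (len 10), cursors c1@2 c2@2 c3@4 c4@5, authorship ..........
After op 6 (move_right): buffer="pelhuufhyg" (len 10), cursors c1@3 c2@3 c3@5 c4@6, authorship ..........

Answer: 3 3 5 6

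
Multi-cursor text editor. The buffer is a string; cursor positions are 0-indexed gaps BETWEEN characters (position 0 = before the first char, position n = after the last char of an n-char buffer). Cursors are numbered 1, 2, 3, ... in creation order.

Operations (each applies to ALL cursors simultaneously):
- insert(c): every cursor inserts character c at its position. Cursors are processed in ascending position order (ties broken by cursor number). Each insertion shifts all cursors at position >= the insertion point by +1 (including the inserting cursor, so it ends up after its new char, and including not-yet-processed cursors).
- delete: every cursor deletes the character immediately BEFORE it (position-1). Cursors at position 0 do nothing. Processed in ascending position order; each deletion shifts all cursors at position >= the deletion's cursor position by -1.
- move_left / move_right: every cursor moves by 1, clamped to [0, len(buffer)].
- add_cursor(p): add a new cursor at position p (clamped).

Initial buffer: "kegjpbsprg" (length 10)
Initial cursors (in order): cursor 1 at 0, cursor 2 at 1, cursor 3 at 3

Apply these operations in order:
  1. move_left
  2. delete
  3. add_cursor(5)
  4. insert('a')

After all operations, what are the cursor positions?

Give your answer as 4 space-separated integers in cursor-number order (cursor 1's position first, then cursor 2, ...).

After op 1 (move_left): buffer="kegjpbsprg" (len 10), cursors c1@0 c2@0 c3@2, authorship ..........
After op 2 (delete): buffer="kgjpbsprg" (len 9), cursors c1@0 c2@0 c3@1, authorship .........
After op 3 (add_cursor(5)): buffer="kgjpbsprg" (len 9), cursors c1@0 c2@0 c3@1 c4@5, authorship .........
After op 4 (insert('a')): buffer="aakagjpbasprg" (len 13), cursors c1@2 c2@2 c3@4 c4@9, authorship 12.3....4....

Answer: 2 2 4 9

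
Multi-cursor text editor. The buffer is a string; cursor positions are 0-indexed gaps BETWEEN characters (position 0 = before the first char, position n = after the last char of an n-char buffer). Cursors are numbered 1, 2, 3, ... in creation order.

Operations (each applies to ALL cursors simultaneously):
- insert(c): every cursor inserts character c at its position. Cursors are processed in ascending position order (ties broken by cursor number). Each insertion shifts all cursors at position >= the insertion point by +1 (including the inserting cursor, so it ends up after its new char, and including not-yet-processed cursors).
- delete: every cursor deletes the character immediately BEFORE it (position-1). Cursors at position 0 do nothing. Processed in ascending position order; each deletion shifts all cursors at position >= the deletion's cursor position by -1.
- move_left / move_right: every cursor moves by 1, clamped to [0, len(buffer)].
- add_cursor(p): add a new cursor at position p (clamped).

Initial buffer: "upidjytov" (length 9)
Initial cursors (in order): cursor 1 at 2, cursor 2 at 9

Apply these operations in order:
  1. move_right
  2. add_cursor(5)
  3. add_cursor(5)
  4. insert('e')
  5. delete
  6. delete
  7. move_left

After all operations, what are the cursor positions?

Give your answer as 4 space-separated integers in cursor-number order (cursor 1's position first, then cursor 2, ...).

After op 1 (move_right): buffer="upidjytov" (len 9), cursors c1@3 c2@9, authorship .........
After op 2 (add_cursor(5)): buffer="upidjytov" (len 9), cursors c1@3 c3@5 c2@9, authorship .........
After op 3 (add_cursor(5)): buffer="upidjytov" (len 9), cursors c1@3 c3@5 c4@5 c2@9, authorship .........
After op 4 (insert('e')): buffer="upiedjeeytove" (len 13), cursors c1@4 c3@8 c4@8 c2@13, authorship ...1..34....2
After op 5 (delete): buffer="upidjytov" (len 9), cursors c1@3 c3@5 c4@5 c2@9, authorship .........
After op 6 (delete): buffer="upyto" (len 5), cursors c1@2 c3@2 c4@2 c2@5, authorship .....
After op 7 (move_left): buffer="upyto" (len 5), cursors c1@1 c3@1 c4@1 c2@4, authorship .....

Answer: 1 4 1 1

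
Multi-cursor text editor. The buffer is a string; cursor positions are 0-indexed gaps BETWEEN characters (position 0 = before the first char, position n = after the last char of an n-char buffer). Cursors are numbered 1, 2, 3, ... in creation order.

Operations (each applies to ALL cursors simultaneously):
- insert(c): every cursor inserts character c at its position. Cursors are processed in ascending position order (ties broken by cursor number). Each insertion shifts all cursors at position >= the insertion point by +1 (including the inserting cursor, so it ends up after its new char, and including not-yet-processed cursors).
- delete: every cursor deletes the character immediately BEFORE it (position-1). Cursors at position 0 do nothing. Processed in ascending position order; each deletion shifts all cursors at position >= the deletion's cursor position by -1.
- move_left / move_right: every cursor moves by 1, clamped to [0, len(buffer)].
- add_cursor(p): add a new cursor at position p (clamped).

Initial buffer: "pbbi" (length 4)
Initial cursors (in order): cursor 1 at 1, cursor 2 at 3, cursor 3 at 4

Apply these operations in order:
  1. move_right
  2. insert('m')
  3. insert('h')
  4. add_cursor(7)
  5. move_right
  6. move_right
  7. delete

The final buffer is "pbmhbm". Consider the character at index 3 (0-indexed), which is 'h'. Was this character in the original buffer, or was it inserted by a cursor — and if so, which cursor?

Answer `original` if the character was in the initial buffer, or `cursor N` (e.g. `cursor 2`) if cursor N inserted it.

Answer: cursor 1

Derivation:
After op 1 (move_right): buffer="pbbi" (len 4), cursors c1@2 c2@4 c3@4, authorship ....
After op 2 (insert('m')): buffer="pbmbimm" (len 7), cursors c1@3 c2@7 c3@7, authorship ..1..23
After op 3 (insert('h')): buffer="pbmhbimmhh" (len 10), cursors c1@4 c2@10 c3@10, authorship ..11..2323
After op 4 (add_cursor(7)): buffer="pbmhbimmhh" (len 10), cursors c1@4 c4@7 c2@10 c3@10, authorship ..11..2323
After op 5 (move_right): buffer="pbmhbimmhh" (len 10), cursors c1@5 c4@8 c2@10 c3@10, authorship ..11..2323
After op 6 (move_right): buffer="pbmhbimmhh" (len 10), cursors c1@6 c4@9 c2@10 c3@10, authorship ..11..2323
After op 7 (delete): buffer="pbmhbm" (len 6), cursors c1@5 c2@6 c3@6 c4@6, authorship ..11.2
Authorship (.=original, N=cursor N): . . 1 1 . 2
Index 3: author = 1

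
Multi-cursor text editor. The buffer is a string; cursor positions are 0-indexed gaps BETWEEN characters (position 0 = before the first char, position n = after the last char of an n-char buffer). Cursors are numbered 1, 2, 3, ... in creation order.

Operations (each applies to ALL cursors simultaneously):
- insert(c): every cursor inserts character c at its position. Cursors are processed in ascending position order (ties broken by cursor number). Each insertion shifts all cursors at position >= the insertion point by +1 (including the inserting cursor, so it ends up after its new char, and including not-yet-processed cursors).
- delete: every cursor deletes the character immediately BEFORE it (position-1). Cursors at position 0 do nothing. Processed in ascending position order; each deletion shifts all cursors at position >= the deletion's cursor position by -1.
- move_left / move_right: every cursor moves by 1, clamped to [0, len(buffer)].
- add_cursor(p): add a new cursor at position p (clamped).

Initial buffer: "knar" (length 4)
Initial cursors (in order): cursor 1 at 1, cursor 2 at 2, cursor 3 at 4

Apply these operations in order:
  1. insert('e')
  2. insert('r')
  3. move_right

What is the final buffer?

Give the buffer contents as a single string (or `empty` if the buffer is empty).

Answer: kernerarer

Derivation:
After op 1 (insert('e')): buffer="keneare" (len 7), cursors c1@2 c2@4 c3@7, authorship .1.2..3
After op 2 (insert('r')): buffer="kernerarer" (len 10), cursors c1@3 c2@6 c3@10, authorship .11.22..33
After op 3 (move_right): buffer="kernerarer" (len 10), cursors c1@4 c2@7 c3@10, authorship .11.22..33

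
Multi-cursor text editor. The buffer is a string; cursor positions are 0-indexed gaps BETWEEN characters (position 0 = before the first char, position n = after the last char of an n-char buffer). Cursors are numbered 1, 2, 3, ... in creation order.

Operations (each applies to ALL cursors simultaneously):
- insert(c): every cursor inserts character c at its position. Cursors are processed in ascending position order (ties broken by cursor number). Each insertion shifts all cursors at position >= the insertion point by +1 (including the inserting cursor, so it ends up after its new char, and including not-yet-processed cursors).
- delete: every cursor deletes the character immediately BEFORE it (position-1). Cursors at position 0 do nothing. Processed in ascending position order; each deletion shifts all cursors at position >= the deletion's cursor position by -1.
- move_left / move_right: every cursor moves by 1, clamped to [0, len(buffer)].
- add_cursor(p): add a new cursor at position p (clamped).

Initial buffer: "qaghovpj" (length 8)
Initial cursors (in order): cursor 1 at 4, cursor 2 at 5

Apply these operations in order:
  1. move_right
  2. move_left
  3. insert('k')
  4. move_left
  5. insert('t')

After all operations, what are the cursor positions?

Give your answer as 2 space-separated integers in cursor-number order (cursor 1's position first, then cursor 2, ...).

Answer: 5 8

Derivation:
After op 1 (move_right): buffer="qaghovpj" (len 8), cursors c1@5 c2@6, authorship ........
After op 2 (move_left): buffer="qaghovpj" (len 8), cursors c1@4 c2@5, authorship ........
After op 3 (insert('k')): buffer="qaghkokvpj" (len 10), cursors c1@5 c2@7, authorship ....1.2...
After op 4 (move_left): buffer="qaghkokvpj" (len 10), cursors c1@4 c2@6, authorship ....1.2...
After op 5 (insert('t')): buffer="qaghtkotkvpj" (len 12), cursors c1@5 c2@8, authorship ....11.22...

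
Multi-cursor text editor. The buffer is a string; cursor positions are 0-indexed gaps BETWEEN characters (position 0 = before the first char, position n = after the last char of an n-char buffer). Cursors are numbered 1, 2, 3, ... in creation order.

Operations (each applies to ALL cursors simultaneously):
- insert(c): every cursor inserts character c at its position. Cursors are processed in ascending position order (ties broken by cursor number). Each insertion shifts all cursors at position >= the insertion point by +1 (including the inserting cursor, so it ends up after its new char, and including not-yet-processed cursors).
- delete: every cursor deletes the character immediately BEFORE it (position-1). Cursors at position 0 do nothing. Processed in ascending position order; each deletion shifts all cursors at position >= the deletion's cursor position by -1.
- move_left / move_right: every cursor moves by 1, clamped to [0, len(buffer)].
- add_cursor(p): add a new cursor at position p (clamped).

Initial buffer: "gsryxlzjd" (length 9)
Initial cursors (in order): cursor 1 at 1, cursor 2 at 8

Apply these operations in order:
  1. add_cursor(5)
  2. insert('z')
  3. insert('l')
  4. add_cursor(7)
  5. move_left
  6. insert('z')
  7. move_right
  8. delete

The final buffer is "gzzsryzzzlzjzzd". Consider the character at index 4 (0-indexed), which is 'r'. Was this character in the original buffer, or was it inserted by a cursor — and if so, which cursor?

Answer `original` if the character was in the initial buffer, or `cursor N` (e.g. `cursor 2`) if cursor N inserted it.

Answer: original

Derivation:
After op 1 (add_cursor(5)): buffer="gsryxlzjd" (len 9), cursors c1@1 c3@5 c2@8, authorship .........
After op 2 (insert('z')): buffer="gzsryxzlzjzd" (len 12), cursors c1@2 c3@7 c2@11, authorship .1....3...2.
After op 3 (insert('l')): buffer="gzlsryxzllzjzld" (len 15), cursors c1@3 c3@9 c2@14, authorship .11....33...22.
After op 4 (add_cursor(7)): buffer="gzlsryxzllzjzld" (len 15), cursors c1@3 c4@7 c3@9 c2@14, authorship .11....33...22.
After op 5 (move_left): buffer="gzlsryxzllzjzld" (len 15), cursors c1@2 c4@6 c3@8 c2@13, authorship .11....33...22.
After op 6 (insert('z')): buffer="gzzlsryzxzzllzjzzld" (len 19), cursors c1@3 c4@8 c3@11 c2@17, authorship .111...4.333...222.
After op 7 (move_right): buffer="gzzlsryzxzzllzjzzld" (len 19), cursors c1@4 c4@9 c3@12 c2@18, authorship .111...4.333...222.
After op 8 (delete): buffer="gzzsryzzzlzjzzd" (len 15), cursors c1@3 c4@7 c3@9 c2@14, authorship .11...433...22.
Authorship (.=original, N=cursor N): . 1 1 . . . 4 3 3 . . . 2 2 .
Index 4: author = original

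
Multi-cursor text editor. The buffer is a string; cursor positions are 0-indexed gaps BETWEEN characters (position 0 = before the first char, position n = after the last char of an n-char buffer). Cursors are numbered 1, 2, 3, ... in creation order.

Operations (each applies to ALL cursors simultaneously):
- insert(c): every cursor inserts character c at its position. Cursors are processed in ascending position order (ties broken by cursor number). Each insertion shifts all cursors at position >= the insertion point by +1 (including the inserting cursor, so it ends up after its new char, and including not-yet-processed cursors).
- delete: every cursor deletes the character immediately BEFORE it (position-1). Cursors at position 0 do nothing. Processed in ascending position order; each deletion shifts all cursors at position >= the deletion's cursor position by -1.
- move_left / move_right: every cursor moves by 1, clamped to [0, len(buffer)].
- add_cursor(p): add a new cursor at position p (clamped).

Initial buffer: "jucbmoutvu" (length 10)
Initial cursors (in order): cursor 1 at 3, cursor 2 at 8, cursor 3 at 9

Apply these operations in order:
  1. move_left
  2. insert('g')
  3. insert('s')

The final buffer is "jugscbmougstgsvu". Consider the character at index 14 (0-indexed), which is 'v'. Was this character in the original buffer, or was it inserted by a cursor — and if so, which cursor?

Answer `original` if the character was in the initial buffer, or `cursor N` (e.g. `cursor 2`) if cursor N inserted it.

Answer: original

Derivation:
After op 1 (move_left): buffer="jucbmoutvu" (len 10), cursors c1@2 c2@7 c3@8, authorship ..........
After op 2 (insert('g')): buffer="jugcbmougtgvu" (len 13), cursors c1@3 c2@9 c3@11, authorship ..1.....2.3..
After op 3 (insert('s')): buffer="jugscbmougstgsvu" (len 16), cursors c1@4 c2@11 c3@14, authorship ..11.....22.33..
Authorship (.=original, N=cursor N): . . 1 1 . . . . . 2 2 . 3 3 . .
Index 14: author = original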